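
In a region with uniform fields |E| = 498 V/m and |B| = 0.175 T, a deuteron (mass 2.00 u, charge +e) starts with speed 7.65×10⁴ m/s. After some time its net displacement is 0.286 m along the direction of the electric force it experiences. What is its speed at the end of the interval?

B does no work; ΔKE = |q|E d.
½mv_f² = ½mv₀² + |q|Ed = ½(3.322×10⁻²⁷)(7.65×10⁴)² + (1.602×10⁻¹⁹)(498)(0.286) ≈ 9.721×10⁻¹⁸ J + 2.282×10⁻¹⁷ J ≈ 3.254×10⁻¹⁷ J.
v_f = √(2·3.254×10⁻¹⁷/3.322×10⁻²⁷) ≈ 1.40×10⁵ m/s.

v_f ≈ 1.40×10⁵ m/s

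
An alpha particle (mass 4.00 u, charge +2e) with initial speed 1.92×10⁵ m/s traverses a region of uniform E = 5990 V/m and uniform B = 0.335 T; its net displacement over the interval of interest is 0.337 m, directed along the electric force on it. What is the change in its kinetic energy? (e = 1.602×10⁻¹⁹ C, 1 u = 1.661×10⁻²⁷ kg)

ΔKE ≈ 6.47×10⁻¹⁶ J

The magnetic force is always ⟂ v and does no work; only the electric force changes KE.
ΔKE = F_E · d = |q|E d = (3.204×10⁻¹⁹)(5990)(0.337) ≈ 6.47×10⁻¹⁶ J.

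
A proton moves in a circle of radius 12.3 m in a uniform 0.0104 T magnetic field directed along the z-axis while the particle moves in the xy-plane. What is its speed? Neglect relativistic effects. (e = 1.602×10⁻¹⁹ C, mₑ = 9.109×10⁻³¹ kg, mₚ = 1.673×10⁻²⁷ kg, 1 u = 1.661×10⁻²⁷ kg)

From |q|vB = mv²/r, v = |q|Br/m.
v = (1.602×10⁻¹⁹)(0.0104)(12.3)/1.673×10⁻²⁷ ≈ 1.22×10⁷ m/s.

v ≈ 1.22×10⁷ m/s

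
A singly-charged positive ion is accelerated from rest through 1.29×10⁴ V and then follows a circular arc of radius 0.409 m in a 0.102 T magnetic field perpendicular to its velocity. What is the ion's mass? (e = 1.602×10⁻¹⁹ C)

m ≈ 1.08×10⁻²⁶ kg

Combine |q|V = ½mv² and r = mv/(|q|B): eliminate v to get m = qB²r²/(2V).
m = (1.602×10⁻¹⁹)(0.102)²(0.409)²/(2·1.29×10⁴) ≈ 1.08×10⁻²⁶ kg.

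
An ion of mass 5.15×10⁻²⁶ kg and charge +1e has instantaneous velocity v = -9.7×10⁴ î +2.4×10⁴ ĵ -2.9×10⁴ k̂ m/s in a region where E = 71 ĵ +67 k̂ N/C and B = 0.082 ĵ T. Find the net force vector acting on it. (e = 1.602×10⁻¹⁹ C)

F ≈ (3.81×10⁻¹⁶, 1.14×10⁻¹⁷, -1.26×10⁻¹⁵) N

v×B = (2380, 0, -7950) N/C.
E + v×B = (2380, 71.0, -7890) N/C.
F = q(E + v×B) = (1.602×10⁻¹⁹ C)·(2380, 71.0, -7890) = (3.81×10⁻¹⁶, 1.14×10⁻¹⁷, -1.26×10⁻¹⁵) N.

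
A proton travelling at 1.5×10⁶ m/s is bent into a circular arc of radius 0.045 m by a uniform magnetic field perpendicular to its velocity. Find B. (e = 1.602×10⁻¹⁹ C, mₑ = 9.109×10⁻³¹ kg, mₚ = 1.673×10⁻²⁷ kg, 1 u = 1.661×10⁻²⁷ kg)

B ≈ 0.35 T

From |q|vB = mv²/r, B = mv/(|q|r).
B = (1.673×10⁻²⁷)(1.5×10⁶)/((1.602×10⁻¹⁹)(0.045)) ≈ 0.35 T.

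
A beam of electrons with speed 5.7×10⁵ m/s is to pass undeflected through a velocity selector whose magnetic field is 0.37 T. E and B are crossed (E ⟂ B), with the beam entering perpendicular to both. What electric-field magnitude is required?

For straight-line motion qE = qvB, so E = vB.
E = 5.7×10⁵ × 0.37 = 2.1×10⁵ V/m.

E = 2.1×10⁵ V/m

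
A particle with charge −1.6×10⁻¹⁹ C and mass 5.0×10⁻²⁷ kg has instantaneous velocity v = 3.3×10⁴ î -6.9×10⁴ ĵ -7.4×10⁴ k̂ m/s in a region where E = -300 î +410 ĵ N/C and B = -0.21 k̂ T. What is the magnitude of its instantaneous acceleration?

|a| ≈ 5.11×10¹¹ m/s²

v×B = (1.45×10⁴, 6930, 0) N/C.
E + v×B = (1.42×10⁴, 7340, 0) N/C.
F = q(E + v×B) = (−1.6×10⁻¹⁹ C)·(1.42×10⁴, 7340, 0) = (-2.27×10⁻¹⁵, -1.17×10⁻¹⁵, 0) N.
|a| = |F|/m = 2.556×10⁻¹⁵/5.0×10⁻²⁷ ≈ 5.11×10¹¹ m/s².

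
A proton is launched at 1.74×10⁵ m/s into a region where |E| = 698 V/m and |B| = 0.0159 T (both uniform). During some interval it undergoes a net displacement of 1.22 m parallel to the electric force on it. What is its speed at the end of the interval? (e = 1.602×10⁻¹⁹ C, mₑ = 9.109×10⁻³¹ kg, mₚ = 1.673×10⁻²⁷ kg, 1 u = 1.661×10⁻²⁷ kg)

B does no work; ΔKE = |q|E d.
½mv_f² = ½mv₀² + |q|Ed = ½(1.673×10⁻²⁷)(1.74×10⁵)² + (1.602×10⁻¹⁹)(698)(1.22) ≈ 2.533×10⁻¹⁷ J + 1.364×10⁻¹⁶ J ≈ 1.617×10⁻¹⁶ J.
v_f = √(2·1.617×10⁻¹⁶/1.673×10⁻²⁷) ≈ 4.40×10⁵ m/s.

v_f ≈ 4.40×10⁵ m/s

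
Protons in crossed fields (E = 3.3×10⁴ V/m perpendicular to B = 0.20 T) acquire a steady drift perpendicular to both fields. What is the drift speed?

v_d ≈ 1.6×10⁵ m/s

In crossed fields the guiding centre drifts at v_d = |E×B|/B² = E/B, independent of charge and mass.
v_d = 3.3×10⁴/0.20 = 1.6×10⁵ m/s.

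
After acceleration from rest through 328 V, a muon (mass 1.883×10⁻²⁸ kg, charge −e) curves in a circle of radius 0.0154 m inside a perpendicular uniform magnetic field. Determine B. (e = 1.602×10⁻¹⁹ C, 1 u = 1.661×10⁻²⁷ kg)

B ≈ 0.0570 T

v = √(2|q|V/m) = √(2·1.602×10⁻¹⁹·328/1.883×10⁻²⁸) ≈ 7.471×10⁵ m/s.
B = mv/(|q|r) = (1.883×10⁻²⁸)(7.471×10⁵)/((1.602×10⁻¹⁹)(0.0154)) ≈ 0.0570 T.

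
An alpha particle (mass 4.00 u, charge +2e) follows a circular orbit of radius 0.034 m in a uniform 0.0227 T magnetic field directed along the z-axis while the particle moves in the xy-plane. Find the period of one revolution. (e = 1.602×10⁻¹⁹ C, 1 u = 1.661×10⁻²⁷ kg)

T ≈ 5.74×10⁻⁶ s

The cyclotron period depends only on m, q, B: T = 2πm/(|q|B).
T = 2π(6.644×10⁻²⁷)/((3.204×10⁻¹⁹)(0.0227)) ≈ 5.74×10⁻⁶ s.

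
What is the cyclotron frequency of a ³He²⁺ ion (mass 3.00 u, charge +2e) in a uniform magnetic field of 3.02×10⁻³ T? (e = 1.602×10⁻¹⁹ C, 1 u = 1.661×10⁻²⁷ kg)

f = |q|B/(2πm).
f = (3.204×10⁻¹⁹)(3.02×10⁻³)/(2π·4.983×10⁻²⁷) ≈ 3.09×10⁴ Hz.

f ≈ 3.09×10⁴ Hz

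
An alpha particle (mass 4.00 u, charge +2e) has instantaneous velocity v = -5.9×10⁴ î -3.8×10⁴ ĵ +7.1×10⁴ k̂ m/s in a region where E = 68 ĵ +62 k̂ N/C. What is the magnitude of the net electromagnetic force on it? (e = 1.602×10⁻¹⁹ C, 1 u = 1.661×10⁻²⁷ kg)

|F| ≈ 2.95×10⁻¹⁷ N

Only an electric field acts, so F = qE = (3.204×10⁻¹⁹ C)·(0, 68.0, 62.0) = (0, 2.18×10⁻¹⁷, 1.99×10⁻¹⁷) N.
|F| = 2.95×10⁻¹⁷ N.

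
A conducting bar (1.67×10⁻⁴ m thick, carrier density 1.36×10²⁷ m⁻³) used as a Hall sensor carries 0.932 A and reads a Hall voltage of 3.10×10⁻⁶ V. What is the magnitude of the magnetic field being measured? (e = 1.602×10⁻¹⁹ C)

From V_H = IB/(n e t), B = V_H n e t / I.
B = (3.10×10⁻⁶)(1.36×10²⁷)(1.602×10⁻¹⁹)(1.67×10⁻⁴)/0.932 ≈ 0.121 T.

B ≈ 0.121 T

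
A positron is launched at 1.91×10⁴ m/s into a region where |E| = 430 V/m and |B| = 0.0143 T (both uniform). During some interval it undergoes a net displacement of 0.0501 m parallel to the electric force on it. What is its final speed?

B does no work; ΔKE = |q|E d.
½mv_f² = ½mv₀² + |q|Ed = ½(9.109×10⁻³¹)(1.91×10⁴)² + (1.602×10⁻¹⁹)(430)(0.0501) ≈ 1.662×10⁻²² J + 3.451×10⁻¹⁸ J ≈ 3.451×10⁻¹⁸ J.
v_f = √(2·3.451×10⁻¹⁸/9.109×10⁻³¹) ≈ 2.75×10⁶ m/s.

v_f ≈ 2.75×10⁶ m/s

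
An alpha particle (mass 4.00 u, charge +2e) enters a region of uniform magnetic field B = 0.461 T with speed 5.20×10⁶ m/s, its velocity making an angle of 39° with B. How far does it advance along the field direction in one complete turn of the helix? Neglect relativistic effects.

v∥ = v cosθ = 5.20×10⁶·cos39° ≈ 4.041×10⁶ m/s.
T = 2πm/(|q|B) = 2π(6.644×10⁻²⁷)/((3.204×10⁻¹⁹)(0.461)) ≈ 2.826×10⁻⁷ s.
pitch = v∥ T = (4.041×10⁶)(2.826×10⁻⁷) ≈ 1.14 m.

p ≈ 1.14 m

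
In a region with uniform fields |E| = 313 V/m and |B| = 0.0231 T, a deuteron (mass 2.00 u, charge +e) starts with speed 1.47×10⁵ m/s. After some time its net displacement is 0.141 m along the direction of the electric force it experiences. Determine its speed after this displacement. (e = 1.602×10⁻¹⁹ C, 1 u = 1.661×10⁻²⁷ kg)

B does no work; ΔKE = |q|E d.
½mv_f² = ½mv₀² + |q|Ed = ½(3.322×10⁻²⁷)(1.47×10⁵)² + (1.602×10⁻¹⁹)(313)(0.141) ≈ 3.589×10⁻¹⁷ J + 7.070×10⁻¹⁸ J ≈ 4.296×10⁻¹⁷ J.
v_f = √(2·4.296×10⁻¹⁷/3.322×10⁻²⁷) ≈ 1.61×10⁵ m/s.

v_f ≈ 1.61×10⁵ m/s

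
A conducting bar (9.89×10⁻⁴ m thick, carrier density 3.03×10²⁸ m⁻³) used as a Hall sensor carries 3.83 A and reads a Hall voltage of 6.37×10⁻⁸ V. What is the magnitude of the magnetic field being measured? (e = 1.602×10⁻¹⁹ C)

B ≈ 0.0798 T

From V_H = IB/(n e t), B = V_H n e t / I.
B = (6.37×10⁻⁸)(3.03×10²⁸)(1.602×10⁻¹⁹)(9.89×10⁻⁴)/3.83 ≈ 0.0798 T.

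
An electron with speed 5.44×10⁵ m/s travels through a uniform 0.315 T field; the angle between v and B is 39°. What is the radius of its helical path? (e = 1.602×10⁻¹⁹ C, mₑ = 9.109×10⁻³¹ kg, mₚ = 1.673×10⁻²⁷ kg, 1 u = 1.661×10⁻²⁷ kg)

r ≈ 6.18×10⁻⁶ m

v⊥ = v sinθ = 5.44×10⁵·sin39° ≈ 3.424×10⁵ m/s.
r = m v⊥/(|q|B) = (9.109×10⁻³¹)(3.424×10⁵)/((1.602×10⁻¹⁹)(0.315)) ≈ 6.18×10⁻⁶ m.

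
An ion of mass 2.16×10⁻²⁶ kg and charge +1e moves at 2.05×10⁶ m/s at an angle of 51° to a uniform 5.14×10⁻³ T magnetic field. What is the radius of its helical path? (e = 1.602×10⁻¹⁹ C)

r ≈ 41.8 m

v⊥ = v sinθ = 2.05×10⁶·sin51° ≈ 1.593×10⁶ m/s.
r = m v⊥/(|q|B) = (2.16×10⁻²⁶)(1.593×10⁶)/((1.602×10⁻¹⁹)(5.14×10⁻³)) ≈ 41.8 m.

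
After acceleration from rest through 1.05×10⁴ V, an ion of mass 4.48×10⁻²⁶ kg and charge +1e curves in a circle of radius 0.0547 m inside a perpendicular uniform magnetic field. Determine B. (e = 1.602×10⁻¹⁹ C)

v = √(2|q|V/m) = √(2·1.602×10⁻¹⁹·1.05×10⁴/4.48×10⁻²⁶) ≈ 2.740×10⁵ m/s.
B = mv/(|q|r) = (4.48×10⁻²⁶)(2.740×10⁵)/((1.602×10⁻¹⁹)(0.0547)) ≈ 1.40 T.

B ≈ 1.40 T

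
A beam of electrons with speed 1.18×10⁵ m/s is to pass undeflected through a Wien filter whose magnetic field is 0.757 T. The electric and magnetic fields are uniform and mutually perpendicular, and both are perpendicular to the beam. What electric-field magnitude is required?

For straight-line motion qE = qvB, so E = vB.
E = 1.18×10⁵ × 0.757 = 8.93×10⁴ V/m.

E = 8.93×10⁴ V/m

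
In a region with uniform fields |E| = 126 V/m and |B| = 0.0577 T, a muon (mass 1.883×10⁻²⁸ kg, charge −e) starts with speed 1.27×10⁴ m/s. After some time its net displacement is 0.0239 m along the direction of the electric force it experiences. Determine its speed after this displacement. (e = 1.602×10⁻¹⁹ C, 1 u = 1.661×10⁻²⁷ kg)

B does no work; ΔKE = |q|E d.
½mv_f² = ½mv₀² + |q|Ed = ½(1.883×10⁻²⁸)(1.27×10⁴)² + (1.602×10⁻¹⁹)(126)(0.0239) ≈ 1.519×10⁻²⁰ J + 4.824×10⁻¹⁹ J ≈ 4.976×10⁻¹⁹ J.
v_f = √(2·4.976×10⁻¹⁹/1.883×10⁻²⁸) ≈ 7.27×10⁴ m/s.

v_f ≈ 7.27×10⁴ m/s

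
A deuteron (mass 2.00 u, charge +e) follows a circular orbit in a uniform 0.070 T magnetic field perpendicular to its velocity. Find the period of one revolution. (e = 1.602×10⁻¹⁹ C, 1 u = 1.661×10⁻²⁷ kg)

T ≈ 1.9×10⁻⁶ s

The cyclotron period depends only on m, q, B: T = 2πm/(|q|B).
T = 2π(3.322×10⁻²⁷)/((1.602×10⁻¹⁹)(0.070)) ≈ 1.9×10⁻⁶ s.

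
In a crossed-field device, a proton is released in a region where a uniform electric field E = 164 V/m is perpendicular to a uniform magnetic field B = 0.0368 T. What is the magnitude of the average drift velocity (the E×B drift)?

v_d ≈ 4460 m/s

The steady drift has the magnetic force balancing the electric force, so v_d = E/B.
v_d = 164/0.0368 = 4460 m/s.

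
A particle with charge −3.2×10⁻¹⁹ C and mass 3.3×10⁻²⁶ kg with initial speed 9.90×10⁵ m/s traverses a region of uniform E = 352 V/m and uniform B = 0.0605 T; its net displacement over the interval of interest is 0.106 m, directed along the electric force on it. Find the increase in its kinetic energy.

ΔKE ≈ 1.19×10⁻¹⁷ J

The magnetic force is always ⟂ v and does no work; only the electric force changes KE.
ΔKE = F_E · d = |q|E d = (3.2×10⁻¹⁹)(352)(0.106) ≈ 1.19×10⁻¹⁷ J.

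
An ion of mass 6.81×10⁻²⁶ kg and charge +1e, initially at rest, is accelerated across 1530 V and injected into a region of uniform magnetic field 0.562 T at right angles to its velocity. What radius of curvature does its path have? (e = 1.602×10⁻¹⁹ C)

Acceleration: |q|V = ½mv² ⇒ v = √(2|q|V/m) = √(2·1.602×10⁻¹⁹·1530/6.81×10⁻²⁶) ≈ 8.484×10⁴ m/s.
In the field: r = mv/(|q|B) = (6.81×10⁻²⁶)(8.484×10⁴)/((1.602×10⁻¹⁹)(0.562)) ≈ 0.0642 m.

r ≈ 0.0642 m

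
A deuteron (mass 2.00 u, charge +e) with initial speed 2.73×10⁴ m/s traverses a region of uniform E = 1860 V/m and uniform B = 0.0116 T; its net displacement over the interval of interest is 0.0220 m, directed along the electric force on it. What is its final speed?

B does no work; ΔKE = |q|E d.
½mv_f² = ½mv₀² + |q|Ed = ½(3.322×10⁻²⁷)(2.73×10⁴)² + (1.602×10⁻¹⁹)(1860)(0.0220) ≈ 1.238×10⁻¹⁸ J + 6.555×10⁻¹⁸ J ≈ 7.793×10⁻¹⁸ J.
v_f = √(2·7.793×10⁻¹⁸/3.322×10⁻²⁷) ≈ 6.85×10⁴ m/s.

v_f ≈ 6.85×10⁴ m/s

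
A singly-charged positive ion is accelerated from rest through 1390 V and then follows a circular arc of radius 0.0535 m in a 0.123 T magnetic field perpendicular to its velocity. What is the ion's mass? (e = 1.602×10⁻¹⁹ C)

m ≈ 2.50×10⁻²⁷ kg

Combine |q|V = ½mv² and r = mv/(|q|B): eliminate v to get m = qB²r²/(2V).
m = (1.602×10⁻¹⁹)(0.123)²(0.0535)²/(2·1390) ≈ 2.50×10⁻²⁷ kg.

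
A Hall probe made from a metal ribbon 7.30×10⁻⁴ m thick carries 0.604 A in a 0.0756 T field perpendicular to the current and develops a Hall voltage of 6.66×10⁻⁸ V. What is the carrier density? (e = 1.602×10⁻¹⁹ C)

n ≈ 5.86×10²⁷ m⁻³

From V_H = IB/(n e t), n = IB/(V_H e t).
n = (0.604)(0.0756)/((6.66×10⁻⁸)(1.602×10⁻¹⁹)(7.30×10⁻⁴)) ≈ 5.86×10²⁷ m⁻³.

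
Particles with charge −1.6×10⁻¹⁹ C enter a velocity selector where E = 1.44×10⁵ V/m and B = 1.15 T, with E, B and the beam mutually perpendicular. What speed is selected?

Zero net Lorentz force requires |qE| = |q v×B|, i.e. E = vB.
v = E/B = 1.44×10⁵/1.15 = 1.25×10⁵ m/s.

v = 1.25×10⁵ m/s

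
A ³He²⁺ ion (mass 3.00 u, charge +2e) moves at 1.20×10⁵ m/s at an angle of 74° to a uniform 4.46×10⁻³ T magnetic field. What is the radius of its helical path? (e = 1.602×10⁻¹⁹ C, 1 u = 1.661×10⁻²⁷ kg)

r ≈ 0.402 m

v⊥ = v sinθ = 1.20×10⁵·sin74° ≈ 1.154×10⁵ m/s.
r = m v⊥/(|q|B) = (4.983×10⁻²⁷)(1.154×10⁵)/((3.204×10⁻¹⁹)(4.46×10⁻³)) ≈ 0.402 m.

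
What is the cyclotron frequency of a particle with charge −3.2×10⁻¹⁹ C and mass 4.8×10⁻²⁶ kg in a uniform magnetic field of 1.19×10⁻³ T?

f ≈ 1260 Hz

f = |q|B/(2πm).
f = (3.2×10⁻¹⁹)(1.19×10⁻³)/(2π·4.8×10⁻²⁶) ≈ 1260 Hz.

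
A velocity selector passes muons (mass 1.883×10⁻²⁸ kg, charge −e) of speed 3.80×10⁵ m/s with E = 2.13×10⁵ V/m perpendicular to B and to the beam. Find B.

Balance of forces in the selector: qE = qvB ⇒ B = E/v.
B = 2.13×10⁵/3.80×10⁵ = 0.561 T.

B = 0.561 T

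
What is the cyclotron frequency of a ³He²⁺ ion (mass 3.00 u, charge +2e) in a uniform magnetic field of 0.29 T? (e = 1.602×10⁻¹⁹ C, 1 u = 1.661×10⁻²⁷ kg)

f ≈ 3.0×10⁶ Hz

f = |q|B/(2πm).
f = (3.204×10⁻¹⁹)(0.29)/(2π·4.983×10⁻²⁷) ≈ 3.0×10⁶ Hz.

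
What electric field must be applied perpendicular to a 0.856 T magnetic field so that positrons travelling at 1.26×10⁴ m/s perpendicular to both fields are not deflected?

E = 1.08×10⁴ V/m

For straight-line motion qE = qvB, so E = vB.
E = 1.26×10⁴ × 0.856 = 1.08×10⁴ V/m.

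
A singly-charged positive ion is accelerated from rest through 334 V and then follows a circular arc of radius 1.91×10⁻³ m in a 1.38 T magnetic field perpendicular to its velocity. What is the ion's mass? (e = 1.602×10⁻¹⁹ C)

Combine |q|V = ½mv² and r = mv/(|q|B): eliminate v to get m = qB²r²/(2V).
m = (1.602×10⁻¹⁹)(1.38)²(1.91×10⁻³)²/(2·334) ≈ 1.67×10⁻²⁷ kg.

m ≈ 1.67×10⁻²⁷ kg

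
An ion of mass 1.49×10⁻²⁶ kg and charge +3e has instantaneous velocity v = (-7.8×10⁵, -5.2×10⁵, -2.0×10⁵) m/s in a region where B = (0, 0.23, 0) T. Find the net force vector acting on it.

F ≈ (2.21×10⁻¹⁴, 0, -8.62×10⁻¹⁴) N

v×B = (4.60×10⁴, 0, -1.79×10⁵) N/C.
F = q v×B = (4.806×10⁻¹⁹ C)·(4.60×10⁴, 0, -1.79×10⁵) = (2.21×10⁻¹⁴, 0, -8.62×10⁻¹⁴) N.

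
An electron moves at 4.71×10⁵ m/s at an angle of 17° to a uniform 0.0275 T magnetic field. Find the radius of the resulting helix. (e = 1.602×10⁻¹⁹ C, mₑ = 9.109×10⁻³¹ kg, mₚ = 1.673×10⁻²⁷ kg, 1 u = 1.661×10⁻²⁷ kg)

r ≈ 2.85×10⁻⁵ m

v⊥ = v sinθ = 4.71×10⁵·sin17° ≈ 1.377×10⁵ m/s.
r = m v⊥/(|q|B) = (9.109×10⁻³¹)(1.377×10⁵)/((1.602×10⁻¹⁹)(0.0275)) ≈ 2.85×10⁻⁵ m.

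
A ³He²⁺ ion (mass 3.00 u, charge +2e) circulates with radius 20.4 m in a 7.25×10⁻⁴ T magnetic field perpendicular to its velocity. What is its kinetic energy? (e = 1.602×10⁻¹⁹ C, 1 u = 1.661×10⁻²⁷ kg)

v = |q|Br/m, then KE = ½mv² = (qBr)²/(2m).
v = (3.204×10⁻¹⁹)(7.25×10⁻⁴)(20.4)/4.983×10⁻²⁷ ≈ 9.510×10⁵ m/s.
KE = ½(4.983×10⁻²⁷)(9.510×10⁵)² ≈ 2.25×10⁻¹⁵ J.

KE ≈ 2.25×10⁻¹⁵ J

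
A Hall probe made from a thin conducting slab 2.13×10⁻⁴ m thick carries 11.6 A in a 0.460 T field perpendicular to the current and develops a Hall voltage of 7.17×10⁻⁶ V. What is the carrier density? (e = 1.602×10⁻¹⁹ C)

From V_H = IB/(n e t), n = IB/(V_H e t).
n = (11.6)(0.460)/((7.17×10⁻⁶)(1.602×10⁻¹⁹)(2.13×10⁻⁴)) ≈ 2.18×10²⁸ m⁻³.

n ≈ 2.18×10²⁸ m⁻³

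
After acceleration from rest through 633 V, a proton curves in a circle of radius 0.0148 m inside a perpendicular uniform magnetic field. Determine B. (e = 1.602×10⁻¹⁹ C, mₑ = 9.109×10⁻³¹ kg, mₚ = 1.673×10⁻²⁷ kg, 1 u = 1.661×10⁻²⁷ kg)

B ≈ 0.246 T

v = √(2|q|V/m) = √(2·1.602×10⁻¹⁹·633/1.673×10⁻²⁷) ≈ 3.482×10⁵ m/s.
B = mv/(|q|r) = (1.673×10⁻²⁷)(3.482×10⁵)/((1.602×10⁻¹⁹)(0.0148)) ≈ 0.246 T.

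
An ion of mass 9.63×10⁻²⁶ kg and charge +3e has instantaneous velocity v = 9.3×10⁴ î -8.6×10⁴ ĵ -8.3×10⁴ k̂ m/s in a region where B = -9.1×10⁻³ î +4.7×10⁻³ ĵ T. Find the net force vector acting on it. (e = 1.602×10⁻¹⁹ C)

F ≈ (1.87×10⁻¹⁶, 3.63×10⁻¹⁶, -1.66×10⁻¹⁶) N

v×B = (390, 755, -346) N/C.
F = q v×B = (4.806×10⁻¹⁹ C)·(390, 755, -346) = (1.87×10⁻¹⁶, 3.63×10⁻¹⁶, -1.66×10⁻¹⁶) N.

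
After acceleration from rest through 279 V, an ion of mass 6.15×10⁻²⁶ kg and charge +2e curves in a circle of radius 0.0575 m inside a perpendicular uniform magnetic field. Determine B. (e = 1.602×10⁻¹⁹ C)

B ≈ 0.180 T

v = √(2|q|V/m) = √(2·3.204×10⁻¹⁹·279/6.15×10⁻²⁶) ≈ 5.392×10⁴ m/s.
B = mv/(|q|r) = (6.15×10⁻²⁶)(5.392×10⁴)/((3.204×10⁻¹⁹)(0.0575)) ≈ 0.180 T.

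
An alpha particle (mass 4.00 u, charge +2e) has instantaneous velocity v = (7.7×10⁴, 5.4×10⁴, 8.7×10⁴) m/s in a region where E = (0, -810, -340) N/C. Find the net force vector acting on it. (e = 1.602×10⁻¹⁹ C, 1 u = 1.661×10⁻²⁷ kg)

F ≈ (0, -2.60×10⁻¹⁶, -1.09×10⁻¹⁶) N

Only an electric field acts, so F = qE = (3.204×10⁻¹⁹ C)·(0, -810, -340) = (0, -2.60×10⁻¹⁶, -1.09×10⁻¹⁶) N.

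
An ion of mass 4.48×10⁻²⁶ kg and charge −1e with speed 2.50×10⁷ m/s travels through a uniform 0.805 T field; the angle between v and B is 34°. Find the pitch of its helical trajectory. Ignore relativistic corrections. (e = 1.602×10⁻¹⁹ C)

v∥ = v cosθ = 2.50×10⁷·cos34° ≈ 2.073×10⁷ m/s.
T = 2πm/(|q|B) = 2π(4.48×10⁻²⁶)/((1.602×10⁻¹⁹)(0.805)) ≈ 2.183×10⁻⁶ s.
pitch = v∥ T = (2.073×10⁷)(2.183×10⁻⁶) ≈ 45.2 m.

p ≈ 45.2 m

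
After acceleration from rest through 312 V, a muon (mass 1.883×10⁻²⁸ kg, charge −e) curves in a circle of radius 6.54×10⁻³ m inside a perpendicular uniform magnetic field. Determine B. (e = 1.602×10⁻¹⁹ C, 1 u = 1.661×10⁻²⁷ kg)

B ≈ 0.131 T

v = √(2|q|V/m) = √(2·1.602×10⁻¹⁹·312/1.883×10⁻²⁸) ≈ 7.286×10⁵ m/s.
B = mv/(|q|r) = (1.883×10⁻²⁸)(7.286×10⁵)/((1.602×10⁻¹⁹)(6.54×10⁻³)) ≈ 0.131 T.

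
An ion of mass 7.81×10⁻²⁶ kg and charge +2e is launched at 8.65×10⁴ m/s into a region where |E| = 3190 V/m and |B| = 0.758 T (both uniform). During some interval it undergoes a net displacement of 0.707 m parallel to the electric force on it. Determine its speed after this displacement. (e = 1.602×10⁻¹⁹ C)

v_f ≈ 1.61×10⁵ m/s

B does no work; ΔKE = |q|E d.
½mv_f² = ½mv₀² + |q|Ed = ½(7.81×10⁻²⁶)(8.65×10⁴)² + (3.204×10⁻¹⁹)(3190)(0.707) ≈ 2.922×10⁻¹⁶ J + 7.226×10⁻¹⁶ J ≈ 1.015×10⁻¹⁵ J.
v_f = √(2·1.015×10⁻¹⁵/7.81×10⁻²⁶) ≈ 1.61×10⁵ m/s.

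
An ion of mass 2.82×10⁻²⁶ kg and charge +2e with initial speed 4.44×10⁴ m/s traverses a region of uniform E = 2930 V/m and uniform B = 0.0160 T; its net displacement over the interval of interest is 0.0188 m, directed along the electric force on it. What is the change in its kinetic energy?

ΔKE ≈ 1.76×10⁻¹⁷ J

The magnetic force is always ⟂ v and does no work; only the electric force changes KE.
ΔKE = F_E · d = |q|E d = (3.204×10⁻¹⁹)(2930)(0.0188) ≈ 1.76×10⁻¹⁷ J.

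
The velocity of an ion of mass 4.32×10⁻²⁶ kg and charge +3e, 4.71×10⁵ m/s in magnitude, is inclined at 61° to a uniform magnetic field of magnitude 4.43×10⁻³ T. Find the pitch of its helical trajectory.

v∥ = v cosθ = 4.71×10⁵·cos61° ≈ 2.283×10⁵ m/s.
T = 2πm/(|q|B) = 2π(4.32×10⁻²⁶)/((4.806×10⁻¹⁹)(4.43×10⁻³)) ≈ 1.275×10⁻⁴ s.
pitch = v∥ T = (2.283×10⁵)(1.275×10⁻⁴) ≈ 29.1 m.

p ≈ 29.1 m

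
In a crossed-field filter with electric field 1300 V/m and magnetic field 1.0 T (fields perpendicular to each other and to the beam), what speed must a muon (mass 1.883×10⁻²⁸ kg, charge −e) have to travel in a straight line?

For undeflected motion the electric and magnetic forces balance: qE = qvB.
v = E/B = 1300/1.0 = 1300 m/s.
The result is independent of the particle's charge and mass.

v = 1300 m/s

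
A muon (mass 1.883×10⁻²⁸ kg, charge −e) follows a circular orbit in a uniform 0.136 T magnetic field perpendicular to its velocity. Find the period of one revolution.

The cyclotron period depends only on m, q, B: T = 2πm/(|q|B).
T = 2π(1.883×10⁻²⁸)/((1.602×10⁻¹⁹)(0.136)) ≈ 5.43×10⁻⁸ s.

T ≈ 5.43×10⁻⁸ s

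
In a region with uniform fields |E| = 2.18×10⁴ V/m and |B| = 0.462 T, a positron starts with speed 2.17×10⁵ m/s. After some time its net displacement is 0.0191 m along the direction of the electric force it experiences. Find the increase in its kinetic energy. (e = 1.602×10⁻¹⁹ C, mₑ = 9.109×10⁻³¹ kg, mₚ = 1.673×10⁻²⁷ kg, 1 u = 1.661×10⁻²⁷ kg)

The magnetic force is always ⟂ v and does no work; only the electric force changes KE.
ΔKE = F_E · d = |q|E d = (1.602×10⁻¹⁹)(2.18×10⁴)(0.0191) ≈ 6.67×10⁻¹⁷ J.

ΔKE ≈ 6.67×10⁻¹⁷ J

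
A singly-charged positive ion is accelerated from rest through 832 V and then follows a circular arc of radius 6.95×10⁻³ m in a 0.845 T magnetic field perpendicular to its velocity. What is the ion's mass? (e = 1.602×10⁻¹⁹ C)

Combine |q|V = ½mv² and r = mv/(|q|B): eliminate v to get m = qB²r²/(2V).
m = (1.602×10⁻¹⁹)(0.845)²(6.95×10⁻³)²/(2·832) ≈ 3.32×10⁻²⁷ kg.

m ≈ 3.32×10⁻²⁷ kg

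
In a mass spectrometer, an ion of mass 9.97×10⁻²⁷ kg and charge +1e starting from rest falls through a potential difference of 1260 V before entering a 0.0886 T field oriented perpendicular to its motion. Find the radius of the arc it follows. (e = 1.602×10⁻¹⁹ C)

Acceleration: |q|V = ½mv² ⇒ v = √(2|q|V/m) = √(2·1.602×10⁻¹⁹·1260/9.97×10⁻²⁷) ≈ 2.012×10⁵ m/s.
In the field: r = mv/(|q|B) = (9.97×10⁻²⁷)(2.012×10⁵)/((1.602×10⁻¹⁹)(0.0886)) ≈ 0.141 m.

r ≈ 0.141 m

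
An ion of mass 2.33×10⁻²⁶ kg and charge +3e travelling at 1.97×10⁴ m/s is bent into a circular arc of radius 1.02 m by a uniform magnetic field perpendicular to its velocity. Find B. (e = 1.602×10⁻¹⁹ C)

From |q|vB = mv²/r, B = mv/(|q|r).
B = (2.33×10⁻²⁶)(1.97×10⁴)/((4.806×10⁻¹⁹)(1.02)) ≈ 9.36×10⁻⁴ T.

B ≈ 9.36×10⁻⁴ T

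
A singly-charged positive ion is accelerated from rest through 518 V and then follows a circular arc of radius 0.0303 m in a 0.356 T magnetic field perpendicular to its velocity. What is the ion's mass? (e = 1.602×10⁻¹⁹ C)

m ≈ 1.80×10⁻²⁶ kg

Combine |q|V = ½mv² and r = mv/(|q|B): eliminate v to get m = qB²r²/(2V).
m = (1.602×10⁻¹⁹)(0.356)²(0.0303)²/(2·518) ≈ 1.80×10⁻²⁶ kg.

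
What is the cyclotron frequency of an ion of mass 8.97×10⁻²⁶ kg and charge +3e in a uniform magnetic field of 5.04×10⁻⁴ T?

f = |q|B/(2πm).
f = (4.806×10⁻¹⁹)(5.04×10⁻⁴)/(2π·8.97×10⁻²⁶) ≈ 430 Hz.

f ≈ 430 Hz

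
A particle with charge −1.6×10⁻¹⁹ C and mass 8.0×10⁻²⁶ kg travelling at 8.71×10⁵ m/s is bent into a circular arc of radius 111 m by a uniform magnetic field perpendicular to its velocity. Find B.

B ≈ 3.92×10⁻³ T

From |q|vB = mv²/r, B = mv/(|q|r).
B = (8.0×10⁻²⁶)(8.71×10⁵)/((1.6×10⁻¹⁹)(111)) ≈ 3.92×10⁻³ T.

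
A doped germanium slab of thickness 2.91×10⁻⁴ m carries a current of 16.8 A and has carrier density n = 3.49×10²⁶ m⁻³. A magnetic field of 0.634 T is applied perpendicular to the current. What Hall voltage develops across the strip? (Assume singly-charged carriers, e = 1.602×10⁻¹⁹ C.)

V_H = IB/(n e t).
V_H = (16.8)(0.634)/((3.49×10²⁶)(1.602×10⁻¹⁹)(2.91×10⁻⁴)) ≈ 6.55×10⁻⁴ V.

V_H ≈ 6.55×10⁻⁴ V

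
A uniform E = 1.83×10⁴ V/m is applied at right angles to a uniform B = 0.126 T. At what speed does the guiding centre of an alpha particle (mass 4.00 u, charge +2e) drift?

v_d ≈ 1.45×10⁵ m/s

The E×B drift speed is v_d = E/B.
v_d = 1.83×10⁴/0.126 = 1.45×10⁵ m/s.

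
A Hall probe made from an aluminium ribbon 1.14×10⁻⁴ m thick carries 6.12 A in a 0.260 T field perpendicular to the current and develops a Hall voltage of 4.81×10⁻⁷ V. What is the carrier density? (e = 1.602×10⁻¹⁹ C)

From V_H = IB/(n e t), n = IB/(V_H e t).
n = (6.12)(0.260)/((4.81×10⁻⁷)(1.602×10⁻¹⁹)(1.14×10⁻⁴)) ≈ 1.81×10²⁹ m⁻³.

n ≈ 1.81×10²⁹ m⁻³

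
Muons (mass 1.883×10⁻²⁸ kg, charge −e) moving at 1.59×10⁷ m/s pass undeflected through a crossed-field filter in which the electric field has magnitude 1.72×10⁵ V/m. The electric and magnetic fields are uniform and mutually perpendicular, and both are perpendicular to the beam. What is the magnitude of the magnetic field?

B = 0.0108 T

Balance of forces in the selector: qE = qvB ⇒ B = E/v.
B = 1.72×10⁵/1.59×10⁷ = 0.0108 T.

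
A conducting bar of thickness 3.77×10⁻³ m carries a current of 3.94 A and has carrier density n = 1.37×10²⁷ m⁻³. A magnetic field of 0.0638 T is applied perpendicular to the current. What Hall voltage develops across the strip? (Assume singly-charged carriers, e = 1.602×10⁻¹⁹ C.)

V_H = IB/(n e t).
V_H = (3.94)(0.0638)/((1.37×10²⁷)(1.602×10⁻¹⁹)(3.77×10⁻³)) ≈ 3.04×10⁻⁷ V.

V_H ≈ 3.04×10⁻⁷ V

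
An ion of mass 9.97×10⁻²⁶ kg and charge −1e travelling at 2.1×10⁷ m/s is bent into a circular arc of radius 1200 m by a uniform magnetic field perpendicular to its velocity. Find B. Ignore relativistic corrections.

From |q|vB = mv²/r, B = mv/(|q|r).
B = (9.97×10⁻²⁶)(2.1×10⁷)/((1.602×10⁻¹⁹)(1200)) ≈ 0.011 T.

B ≈ 0.011 T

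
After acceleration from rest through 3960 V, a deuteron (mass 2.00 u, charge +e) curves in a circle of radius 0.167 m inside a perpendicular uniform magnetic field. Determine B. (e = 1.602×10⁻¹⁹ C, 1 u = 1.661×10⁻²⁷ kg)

v = √(2|q|V/m) = √(2·1.602×10⁻¹⁹·3960/3.322×10⁻²⁷) ≈ 6.180×10⁵ m/s.
B = mv/(|q|r) = (3.322×10⁻²⁷)(6.180×10⁵)/((1.602×10⁻¹⁹)(0.167)) ≈ 0.0767 T.

B ≈ 0.0767 T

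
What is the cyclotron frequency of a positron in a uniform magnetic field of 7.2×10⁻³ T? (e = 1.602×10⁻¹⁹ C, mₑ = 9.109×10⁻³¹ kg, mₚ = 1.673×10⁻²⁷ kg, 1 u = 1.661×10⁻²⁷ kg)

f ≈ 2.0×10⁸ Hz

f = |q|B/(2πm).
f = (1.602×10⁻¹⁹)(7.2×10⁻³)/(2π·9.109×10⁻³¹) ≈ 2.0×10⁸ Hz.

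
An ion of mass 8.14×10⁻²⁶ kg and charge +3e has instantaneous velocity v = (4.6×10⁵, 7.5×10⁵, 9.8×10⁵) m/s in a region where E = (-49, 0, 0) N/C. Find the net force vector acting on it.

Only an electric field acts, so F = qE = (4.806×10⁻¹⁹ C)·(-49.0, 0, 0) = (-2.35×10⁻¹⁷, 0, 0) N.

F ≈ (-2.35×10⁻¹⁷, 0, 0) N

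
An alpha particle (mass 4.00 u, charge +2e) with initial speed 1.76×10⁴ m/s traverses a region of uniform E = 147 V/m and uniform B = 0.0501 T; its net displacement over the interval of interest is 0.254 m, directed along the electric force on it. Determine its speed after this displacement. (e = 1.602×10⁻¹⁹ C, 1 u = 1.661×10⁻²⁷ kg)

v_f ≈ 6.25×10⁴ m/s

B does no work; ΔKE = |q|E d.
½mv_f² = ½mv₀² + |q|Ed = ½(6.644×10⁻²⁷)(1.76×10⁴)² + (3.204×10⁻¹⁹)(147)(0.254) ≈ 1.029×10⁻¹⁸ J + 1.196×10⁻¹⁷ J ≈ 1.299×10⁻¹⁷ J.
v_f = √(2·1.299×10⁻¹⁷/6.644×10⁻²⁷) ≈ 6.25×10⁴ m/s.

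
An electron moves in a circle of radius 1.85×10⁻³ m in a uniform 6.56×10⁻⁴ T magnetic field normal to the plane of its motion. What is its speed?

v ≈ 2.13×10⁵ m/s

From |q|vB = mv²/r, v = |q|Br/m.
v = (1.602×10⁻¹⁹)(6.56×10⁻⁴)(1.85×10⁻³)/9.109×10⁻³¹ ≈ 2.13×10⁵ m/s.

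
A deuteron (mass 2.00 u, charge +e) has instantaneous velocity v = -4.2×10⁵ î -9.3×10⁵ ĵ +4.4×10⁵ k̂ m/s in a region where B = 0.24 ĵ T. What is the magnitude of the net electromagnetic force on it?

v×B = (-1.06×10⁵, 0, -1.01×10⁵) N/C.
F = q v×B = (1.602×10⁻¹⁹ C)·(-1.06×10⁵, 0, -1.01×10⁵) = (-1.69×10⁻¹⁴, 0, -1.61×10⁻¹⁴) N.
|F| = 2.34×10⁻¹⁴ N.

|F| ≈ 2.34×10⁻¹⁴ N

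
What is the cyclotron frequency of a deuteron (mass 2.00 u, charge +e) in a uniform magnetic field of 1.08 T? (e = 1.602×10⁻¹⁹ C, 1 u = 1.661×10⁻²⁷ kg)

f = |q|B/(2πm).
f = (1.602×10⁻¹⁹)(1.08)/(2π·3.322×10⁻²⁷) ≈ 8.29×10⁶ Hz.

f ≈ 8.29×10⁶ Hz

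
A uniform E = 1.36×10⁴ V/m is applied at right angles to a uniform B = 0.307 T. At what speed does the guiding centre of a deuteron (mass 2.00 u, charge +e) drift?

v_d ≈ 4.43×10⁴ m/s

The E×B drift speed is v_d = E/B.
v_d = 1.36×10⁴/0.307 = 4.43×10⁴ m/s.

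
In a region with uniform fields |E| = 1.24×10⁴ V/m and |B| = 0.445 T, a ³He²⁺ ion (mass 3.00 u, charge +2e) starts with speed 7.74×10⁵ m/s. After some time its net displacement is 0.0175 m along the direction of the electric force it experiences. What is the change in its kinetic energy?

ΔKE ≈ 6.95×10⁻¹⁷ J

The magnetic force is always ⟂ v and does no work; only the electric force changes KE.
ΔKE = F_E · d = |q|E d = (3.204×10⁻¹⁹)(1.24×10⁴)(0.0175) ≈ 6.95×10⁻¹⁷ J.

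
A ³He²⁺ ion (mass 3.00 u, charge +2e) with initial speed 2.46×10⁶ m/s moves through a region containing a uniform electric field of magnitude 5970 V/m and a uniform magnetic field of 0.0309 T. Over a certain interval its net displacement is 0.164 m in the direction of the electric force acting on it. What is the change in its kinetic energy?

ΔKE ≈ 3.14×10⁻¹⁶ J

The magnetic force is always ⟂ v and does no work; only the electric force changes KE.
ΔKE = F_E · d = |q|E d = (3.204×10⁻¹⁹)(5970)(0.164) ≈ 3.14×10⁻¹⁶ J.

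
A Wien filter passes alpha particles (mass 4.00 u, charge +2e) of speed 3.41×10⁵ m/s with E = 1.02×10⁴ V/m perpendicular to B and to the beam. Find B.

Balance of forces in the selector: qE = qvB ⇒ B = E/v.
B = 1.02×10⁴/3.41×10⁵ = 0.0299 T.

B = 0.0299 T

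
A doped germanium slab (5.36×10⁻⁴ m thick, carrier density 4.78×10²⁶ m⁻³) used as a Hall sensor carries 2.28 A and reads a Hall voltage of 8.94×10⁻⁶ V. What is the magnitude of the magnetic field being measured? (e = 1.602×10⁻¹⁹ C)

From V_H = IB/(n e t), B = V_H n e t / I.
B = (8.94×10⁻⁶)(4.78×10²⁶)(1.602×10⁻¹⁹)(5.36×10⁻⁴)/2.28 ≈ 0.161 T.

B ≈ 0.161 T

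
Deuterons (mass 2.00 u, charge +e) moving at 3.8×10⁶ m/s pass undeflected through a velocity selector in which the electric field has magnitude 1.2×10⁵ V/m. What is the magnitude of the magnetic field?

B = 0.032 T

Balance of forces in the selector: qE = qvB ⇒ B = E/v.
B = 1.2×10⁵/3.8×10⁶ = 0.032 T.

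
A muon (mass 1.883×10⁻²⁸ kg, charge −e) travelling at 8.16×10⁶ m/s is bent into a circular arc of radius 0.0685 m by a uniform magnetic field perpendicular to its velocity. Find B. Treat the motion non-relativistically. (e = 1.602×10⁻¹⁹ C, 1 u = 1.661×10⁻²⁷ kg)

B ≈ 0.140 T

From |q|vB = mv²/r, B = mv/(|q|r).
B = (1.883×10⁻²⁸)(8.16×10⁶)/((1.602×10⁻¹⁹)(0.0685)) ≈ 0.140 T.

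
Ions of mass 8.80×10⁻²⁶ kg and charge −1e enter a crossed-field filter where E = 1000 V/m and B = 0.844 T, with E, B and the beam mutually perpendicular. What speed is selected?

v = 1180 m/s

Zero net Lorentz force requires |qE| = |q v×B|, i.e. E = vB.
v = E/B = 1000/0.844 = 1180 m/s.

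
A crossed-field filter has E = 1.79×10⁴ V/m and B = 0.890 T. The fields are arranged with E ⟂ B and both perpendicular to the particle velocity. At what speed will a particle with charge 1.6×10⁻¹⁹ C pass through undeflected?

Zero net Lorentz force requires |qE| = |q v×B|, i.e. E = vB.
v = E/B = 1.79×10⁴/0.890 = 2.01×10⁴ m/s.

v = 2.01×10⁴ m/s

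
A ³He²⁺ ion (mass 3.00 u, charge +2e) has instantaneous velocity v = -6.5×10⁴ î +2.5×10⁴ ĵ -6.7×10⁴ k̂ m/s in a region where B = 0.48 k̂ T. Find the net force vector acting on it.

v×B = (1.20×10⁴, 3.12×10⁴, 0) N/C.
F = q v×B = (3.204×10⁻¹⁹ C)·(1.20×10⁴, 3.12×10⁴, 0) = (3.84×10⁻¹⁵, 1.00×10⁻¹⁴, 0) N.

F ≈ (3.84×10⁻¹⁵, 1.00×10⁻¹⁴, 0) N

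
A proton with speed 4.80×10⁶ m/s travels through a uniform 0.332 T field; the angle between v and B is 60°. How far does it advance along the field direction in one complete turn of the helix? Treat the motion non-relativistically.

p ≈ 0.474 m

v∥ = v cosθ = 4.80×10⁶·cos60° ≈ 2.400×10⁶ m/s.
T = 2πm/(|q|B) = 2π(1.673×10⁻²⁷)/((1.602×10⁻¹⁹)(0.332)) ≈ 1.976×10⁻⁷ s.
pitch = v∥ T = (2.400×10⁶)(1.976×10⁻⁷) ≈ 0.474 m.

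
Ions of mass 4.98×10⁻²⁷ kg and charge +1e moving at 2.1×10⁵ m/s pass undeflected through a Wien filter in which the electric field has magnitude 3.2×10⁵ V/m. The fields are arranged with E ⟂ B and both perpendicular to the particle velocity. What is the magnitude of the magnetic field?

B = 1.5 T

Balance of forces in the selector: qE = qvB ⇒ B = E/v.
B = 3.2×10⁵/2.1×10⁵ = 1.5 T.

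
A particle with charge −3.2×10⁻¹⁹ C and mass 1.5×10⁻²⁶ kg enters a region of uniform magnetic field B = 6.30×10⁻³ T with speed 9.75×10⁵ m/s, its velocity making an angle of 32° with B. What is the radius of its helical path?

v⊥ = v sinθ = 9.75×10⁵·sin32° ≈ 5.167×10⁵ m/s.
r = m v⊥/(|q|B) = (1.5×10⁻²⁶)(5.167×10⁵)/((3.2×10⁻¹⁹)(6.30×10⁻³)) ≈ 3.84 m.

r ≈ 3.84 m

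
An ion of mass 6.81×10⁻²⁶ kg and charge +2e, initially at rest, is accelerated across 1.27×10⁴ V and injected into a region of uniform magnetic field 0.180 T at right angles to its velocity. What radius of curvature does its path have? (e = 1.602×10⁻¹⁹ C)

Acceleration: |q|V = ½mv² ⇒ v = √(2|q|V/m) = √(2·3.204×10⁻¹⁹·1.27×10⁴/6.81×10⁻²⁶) ≈ 3.457×10⁵ m/s.
In the field: r = mv/(|q|B) = (6.81×10⁻²⁶)(3.457×10⁵)/((3.204×10⁻¹⁹)(0.180)) ≈ 0.408 m.

r ≈ 0.408 m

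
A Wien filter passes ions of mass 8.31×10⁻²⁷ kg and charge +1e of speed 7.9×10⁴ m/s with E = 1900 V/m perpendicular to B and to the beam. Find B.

Balance of forces in the selector: qE = qvB ⇒ B = E/v.
B = 1900/7.9×10⁴ = 0.024 T.

B = 0.024 T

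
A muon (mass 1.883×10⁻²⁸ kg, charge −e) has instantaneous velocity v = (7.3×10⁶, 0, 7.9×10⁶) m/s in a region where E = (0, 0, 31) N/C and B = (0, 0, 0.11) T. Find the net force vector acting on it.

v×B = (0, -8.03×10⁵, 0) N/C.
E + v×B = (0, -8.03×10⁵, 31.0) N/C.
F = q(E + v×B) = (−1.602×10⁻¹⁹ C)·(0, -8.03×10⁵, 31.0) = (0, 1.29×10⁻¹³, -4.97×10⁻¹⁸) N.

F ≈ (0, 1.29×10⁻¹³, -4.97×10⁻¹⁸) N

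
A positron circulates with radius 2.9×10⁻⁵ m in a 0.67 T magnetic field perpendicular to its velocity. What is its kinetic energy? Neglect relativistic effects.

v = |q|Br/m, then KE = ½mv² = (qBr)²/(2m).
v = (1.602×10⁻¹⁹)(0.67)(2.9×10⁻⁵)/9.109×10⁻³¹ ≈ 3.417×10⁶ m/s.
KE = ½(9.109×10⁻³¹)(3.417×10⁶)² ≈ 5.3×10⁻¹⁸ J = 33 eV.

KE ≈ 33 eV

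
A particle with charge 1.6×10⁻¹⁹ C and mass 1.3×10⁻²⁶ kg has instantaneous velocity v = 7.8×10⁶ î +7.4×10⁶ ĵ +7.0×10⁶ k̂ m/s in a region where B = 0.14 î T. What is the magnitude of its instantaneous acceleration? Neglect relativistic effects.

|a| ≈ 1.76×10¹³ m/s²

v×B = (0, 9.80×10⁵, -1.04×10⁶) N/C.
F = q v×B = (1.6×10⁻¹⁹ C)·(0, 9.80×10⁵, -1.04×10⁶) = (0, 1.57×10⁻¹³, -1.66×10⁻¹³) N.
|a| = |F|/m = 2.282×10⁻¹³/1.3×10⁻²⁶ ≈ 1.76×10¹³ m/s².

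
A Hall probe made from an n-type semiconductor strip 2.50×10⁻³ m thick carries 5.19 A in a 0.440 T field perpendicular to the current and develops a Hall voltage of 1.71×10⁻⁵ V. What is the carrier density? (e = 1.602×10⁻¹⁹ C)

n ≈ 3.33×10²⁶ m⁻³

From V_H = IB/(n e t), n = IB/(V_H e t).
n = (5.19)(0.440)/((1.71×10⁻⁵)(1.602×10⁻¹⁹)(2.50×10⁻³)) ≈ 3.33×10²⁶ m⁻³.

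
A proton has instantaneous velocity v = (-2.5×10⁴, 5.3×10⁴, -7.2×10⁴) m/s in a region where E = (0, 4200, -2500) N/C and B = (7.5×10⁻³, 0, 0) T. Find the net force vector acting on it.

F ≈ (0, 5.86×10⁻¹⁶, -4.64×10⁻¹⁶) N

v×B = (0, -540, -398) N/C.
E + v×B = (0, 3660, -2900) N/C.
F = q(E + v×B) = (1.602×10⁻¹⁹ C)·(0, 3660, -2900) = (0, 5.86×10⁻¹⁶, -4.64×10⁻¹⁶) N.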